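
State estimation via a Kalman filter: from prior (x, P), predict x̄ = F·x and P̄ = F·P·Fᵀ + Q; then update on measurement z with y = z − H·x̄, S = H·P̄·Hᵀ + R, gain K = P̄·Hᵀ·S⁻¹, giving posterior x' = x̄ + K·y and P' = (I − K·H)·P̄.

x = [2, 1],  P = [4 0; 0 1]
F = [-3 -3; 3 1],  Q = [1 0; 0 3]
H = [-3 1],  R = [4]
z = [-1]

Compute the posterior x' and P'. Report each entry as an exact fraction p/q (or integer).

x' = [-33/692, -651/692]
P' = [503/692 801/692; 801/692 3031/692]

x̄ = F·x = [-9, 7]
P̄ = F·P·Fᵀ + Q = [46 -39; -39 40]
y = z − H·x̄ = [-35]
S = H·P̄·Hᵀ + R = [692]
K = P̄·Hᵀ·S⁻¹ = [-177/692; 157/692]
x' = x̄ + K·y = [-33/692, -651/692]
P' = (I − K·H)·P̄ = [503/692 801/692; 801/692 3031/692]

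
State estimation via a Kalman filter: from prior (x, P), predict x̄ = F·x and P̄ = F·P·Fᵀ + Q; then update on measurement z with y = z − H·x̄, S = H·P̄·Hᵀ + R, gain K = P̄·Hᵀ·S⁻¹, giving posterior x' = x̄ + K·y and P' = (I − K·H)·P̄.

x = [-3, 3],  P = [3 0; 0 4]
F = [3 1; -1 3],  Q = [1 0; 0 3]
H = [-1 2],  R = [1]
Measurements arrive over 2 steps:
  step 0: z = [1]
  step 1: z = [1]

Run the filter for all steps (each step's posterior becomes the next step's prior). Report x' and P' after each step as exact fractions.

step 0: x' = [-380/189, -3/7], P' = [5372/189 99/7; 99/7 51/7]
step 1: x' = [82147/37721, 60587/37721], P' = [1398284/37721 675565/37721; 675565/37721 335377/37721]

step 0: x̄ = F·x = [-6, 12]
step 0: P̄ = F·P·Fᵀ + Q = [32 3; 3 42]
step 0: y = z − H·x̄ = [-29]
step 0: S = H·P̄·Hᵀ + R = [189]
step 0: K = P̄·Hᵀ·S⁻¹ = [-26/189; 3/7]
step 0: x' = x̄ + K·y = [-380/189, -3/7]
step 0: P' = (I − K·H)·P̄ = [5372/189 99/7; 99/7 51/7]
step 1: x̄ = F·x = [-407/63, 137/189]
step 1: P̄ = F·P·Fᵀ + Q = [7328/21 3133/63; 3133/63 2294/189]
step 1: y = z − H·x̄ = [-1306/189]
step 1: S = H·P̄·Hᵀ + R = [37721/189]
step 1: K = P̄·Hᵀ·S⁻¹ = [-47154/37721; -4811/37721]
step 1: x' = x̄ + K·y = [82147/37721, 60587/37721]
step 1: P' = (I − K·H)·P̄ = [1398284/37721 675565/37721; 675565/37721 335377/37721]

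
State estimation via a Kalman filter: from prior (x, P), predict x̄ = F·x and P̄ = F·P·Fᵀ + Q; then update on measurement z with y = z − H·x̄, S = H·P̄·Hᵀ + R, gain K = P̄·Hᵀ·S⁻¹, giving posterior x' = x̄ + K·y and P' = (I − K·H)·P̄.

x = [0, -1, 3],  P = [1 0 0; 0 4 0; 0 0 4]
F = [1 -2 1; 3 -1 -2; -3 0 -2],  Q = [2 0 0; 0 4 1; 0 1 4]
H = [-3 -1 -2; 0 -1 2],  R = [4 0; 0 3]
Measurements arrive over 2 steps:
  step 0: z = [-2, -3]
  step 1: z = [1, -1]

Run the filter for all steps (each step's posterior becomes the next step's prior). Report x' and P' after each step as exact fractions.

step 0: x' = [20235/4162, -19857/4162, -8187/2081], P' = [136029/16648 -192331/16648 -50839/8324; -192331/16648 299485/16648 72925/8324; -50839/8324 72925/8324 10394/2081]
step 1: x' = [-4025523019/2090519471, 6221161814/2090519471, 1753466526/2090519471], P' = [4828802736/2090519471 -6165588706/2090519471 -3388197437/2090519471; -6165588706/2090519471 11283354574/2090519471 4538133704/2090519471; -3388197437/2090519471 4538133704/2090519471 6469953443/4181038942]

step 0: x̄ = F·x = [5, -5, -6]
step 0: P̄ = F·P·Fᵀ + Q = [23 3 -11; 3 33 8; -11 8 29]
step 0: y = z − H·x̄ = [-4, 4]
step 0: S = H·P̄·Hᵀ + R = [278 -8; -8 120]
step 0: K = P̄·Hᵀ·S⁻¹ = [-775/4162 -3675/16648; -887/4162 -2595/16648; -445/4162 3409/8324]
step 0: x' = x̄ + K·y = [20235/4162, -19857/4162, -8187/2081]
step 0: P' = (I − K·H)·P̄ = [136029/16648 -192331/16648 -50839/8324; -192331/16648 299485/16648 72925/8324; -50839/8324 72925/8324 10394/2081]
step 1: x̄ = F·x = [43575/4162, 56655/2081, -27957/4162]
step 1: P̄ = F·P·Fᵀ + Q = [1432985/16648 1261471/8324 -636587/16648; 1261471/8324 1220117/4162 -580149/8324; -636587/16648 -580149/8324 403325/16648]
step 1: y = z − H·x̄ = [192283/4162, 82531/2081]
step 1: S = H·P̄·Hᵀ + R = [22314641/16648 3663879/4162; 3663879/4162 1398113/2081]
step 1: K = P̄·Hᵀ·S⁻¹ = [-386106157/2090519471 -203602056/2090519471; -465713966/2090519471 -735695722/2090519471; -210873709/2090519471 643939913/2090519471]
step 1: x' = x̄ + K·y = [-4025523019/2090519471, 6221161814/2090519471, 1753466526/2090519471]
step 1: P' = (I − K·H)·P̄ = [4828802736/2090519471 -6165588706/2090519471 -3388197437/2090519471; -6165588706/2090519471 11283354574/2090519471 4538133704/2090519471; -3388197437/2090519471 4538133704/2090519471 6469953443/4181038942]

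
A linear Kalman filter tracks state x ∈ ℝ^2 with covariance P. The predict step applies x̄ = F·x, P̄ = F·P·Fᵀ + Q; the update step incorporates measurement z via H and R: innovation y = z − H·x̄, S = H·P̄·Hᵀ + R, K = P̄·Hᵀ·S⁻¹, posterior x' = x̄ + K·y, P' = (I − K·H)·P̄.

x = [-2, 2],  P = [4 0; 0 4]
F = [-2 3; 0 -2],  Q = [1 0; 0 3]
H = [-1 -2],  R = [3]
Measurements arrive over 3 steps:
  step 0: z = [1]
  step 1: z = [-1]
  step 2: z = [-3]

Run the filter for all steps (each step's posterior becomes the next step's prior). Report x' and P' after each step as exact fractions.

step 0: x' = [115/12, -31/6], P' = [1883/36 -467/18; -467/18 122/9]
step 1: x' = [-116/27, 67/27], P' = [21904/243 -10214/243; -10214/243 24581/1215]
step 2: x' = [894205/92607, -306302/92607], P' = [23916668/277821 -11103586/277821; -11103586/277821 5330051/277821]

step 0: x̄ = F·x = [10, -4]
step 0: P̄ = F·P·Fᵀ + Q = [53 -24; -24 19]
step 0: y = z − H·x̄ = [3]
step 0: S = H·P̄·Hᵀ + R = [36]
step 0: K = P̄·Hᵀ·S⁻¹ = [-5/36; -7/18]
step 0: x' = x̄ + K·y = [115/12, -31/6]
step 0: P' = (I − K·H)·P̄ = [1883/36 -467/18; -467/18 122/9]
step 1: x̄ = F·x = [-104/3, 31/3]
step 1: P̄ = F·P·Fᵀ + Q = [5792/9 -1666/9; -1666/9 515/9]
step 1: y = z − H·x̄ = [-15]
step 1: S = H·P̄·Hᵀ + R = [135]
step 1: K = P̄·Hᵀ·S⁻¹ = [-164/81; 212/405]
step 1: x' = x̄ + K·y = [-116/27, 67/27]
step 1: P' = (I − K·H)·P̄ = [21904/243 -10214/243; -10214/243 24581/1215]
step 2: x̄ = F·x = [433/27, -134/27]
step 2: P̄ = F·P·Fᵀ + Q = [1273364/1215 -351766/1215; -351766/1215 101969/1215]
step 2: y = z − H·x̄ = [28/9]
step 2: S = H·P̄·Hᵀ + R = [30869/135]
step 2: K = P̄·Hᵀ·S⁻¹ = [-189944/92607; 49276/92607]
step 2: x' = x̄ + K·y = [894205/92607, -306302/92607]
step 2: P' = (I − K·H)·P̄ = [23916668/277821 -11103586/277821; -11103586/277821 5330051/277821]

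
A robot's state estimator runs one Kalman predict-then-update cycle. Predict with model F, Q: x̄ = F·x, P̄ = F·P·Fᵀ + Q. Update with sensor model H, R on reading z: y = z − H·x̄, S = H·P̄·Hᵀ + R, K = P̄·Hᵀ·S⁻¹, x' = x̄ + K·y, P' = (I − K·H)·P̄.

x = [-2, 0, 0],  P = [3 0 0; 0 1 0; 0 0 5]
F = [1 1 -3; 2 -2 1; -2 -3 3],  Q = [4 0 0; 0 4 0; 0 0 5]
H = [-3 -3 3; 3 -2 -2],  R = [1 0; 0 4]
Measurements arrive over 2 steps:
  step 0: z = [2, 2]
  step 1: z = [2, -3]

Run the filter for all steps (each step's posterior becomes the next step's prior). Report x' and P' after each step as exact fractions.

step 0: x̄ = F·x = [-2, -4, 4]
step 0: P̄ = F·P·Fᵀ + Q = [53 -11 -54; -11 25 9; -54 9 71]
step 0: y = z − H·x̄ = [-28, 8]
step 0: S = H·P̄·Hᵀ + R = [1954 -1530; -1530 1717]
step 0: K = P̄·Hᵀ·S⁻¹ = [-1539/29827 3649/29827; -1515/8522 -15736/72437; 3084/29827 -48374/507059]
step 0: x' = x̄ + K·y = [12630/29827, -55066/72437, 173260/507059]
step 0: P' = (I − K·H)·P̄ = [83038/29827 2481/4261 99892/29827; 2481/4261 56853/144874 66311/72437; 99892/29827 66311/72437 2179817/507059]
step 1: x̄ = F·x = [-690532/507059, 1373604/507059, 73338/29827]
step 1: P̄ = F·P·Fᵀ + Q = [21747305/1014118 -9355711/507059 -430729/59654; -9355711/507059 13224615/507059 241845/29827; -430729/59654 241845/29827 517743/59654]
step 1: y = z − H·x̄ = [-676904/507059, 5791119/507059]
step 1: S = H·P̄·Hᵀ + R = [80492975/507059 -71770890/507059; -71770890/507059 718973281/1014118]
step 1: K = P̄·Hᵀ·S⁻¹ = [-5426538276/93815861725 2844768049/18763172345; -16729240863/93815861725 -3942619158/18763172345; 8876517009/93815861725 -1107420561/18763172345]
step 1: x' = x̄ + K·y = [41932679101/93815861725, 51333374238/93815861725, 155583431541/93815861725]
step 1: P' = (I − K·H)·P̄ = [200194837204/93815861725 36729292102/93815861725 235115283214/93815861725; 36729292102/93815861725 31683625626/93815861725 62836504107/93815861725; 235115283214/93815861725 62836504107/93815861725 300910626324/93815861725]

step 0: x' = [12630/29827, -55066/72437, 173260/507059], P' = [83038/29827 2481/4261 99892/29827; 2481/4261 56853/144874 66311/72437; 99892/29827 66311/72437 2179817/507059]
step 1: x' = [41932679101/93815861725, 51333374238/93815861725, 155583431541/93815861725], P' = [200194837204/93815861725 36729292102/93815861725 235115283214/93815861725; 36729292102/93815861725 31683625626/93815861725 62836504107/93815861725; 235115283214/93815861725 62836504107/93815861725 300910626324/93815861725]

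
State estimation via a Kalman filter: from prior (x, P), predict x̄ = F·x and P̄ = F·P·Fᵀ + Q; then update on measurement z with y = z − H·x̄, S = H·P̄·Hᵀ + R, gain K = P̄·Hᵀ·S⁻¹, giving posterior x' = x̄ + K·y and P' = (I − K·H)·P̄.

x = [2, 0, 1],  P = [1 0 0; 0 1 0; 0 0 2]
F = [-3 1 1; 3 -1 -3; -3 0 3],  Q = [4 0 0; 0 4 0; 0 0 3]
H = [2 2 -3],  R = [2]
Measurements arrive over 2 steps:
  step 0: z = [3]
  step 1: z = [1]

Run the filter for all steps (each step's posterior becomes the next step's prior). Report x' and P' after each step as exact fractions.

step 0: x̄ = F·x = [-5, 3, -3]
step 0: P̄ = F·P·Fᵀ + Q = [16 -16 15; -16 32 -27; 15 -27 30]
step 0: y = z − H·x̄ = [-2]
step 0: S = H·P̄·Hᵀ + R = [480]
step 0: K = P̄·Hᵀ·S⁻¹ = [-3/32; 113/480; -19/80]
step 0: x' = x̄ + K·y = [-77/16, 607/240, -101/40]
step 0: P' = (I − K·H)·P̄ = [377/32 -173/32 69/16; -173/32 2591/480 -13/80; 69/16 -13/80 117/40]
step 1: x̄ = F·x = [1733/120, -1127/120, 549/80]
step 1: P̄ = F·P·Fᵀ + Q = [14951/120 -12029/120 6303/80; -12029/120 11471/120 -5637/80; 6303/80 -5637/80 9237/160]
step 1: y = z − H·x̄ = [919/80]
step 1: S = H·P̄·Hᵀ + R = [80077/160]
step 1: K = P̄·Hᵀ·S⁻¹ = [-30026/80077; 32334/80077; -25047/80077]
step 1: x' = x̄ + K·y = [2434565/240231, -1141859/240231, 261801/80077]
step 1: P' = (I − K·H)·P̄ = [13026518/240231 -5877518/240231 1608684/80077; -5877518/240231 3361190/240231 -580740/80077; 1608684/80077 -580740/80077 701994/80077]

step 0: x' = [-77/16, 607/240, -101/40], P' = [377/32 -173/32 69/16; -173/32 2591/480 -13/80; 69/16 -13/80 117/40]
step 1: x' = [2434565/240231, -1141859/240231, 261801/80077], P' = [13026518/240231 -5877518/240231 1608684/80077; -5877518/240231 3361190/240231 -580740/80077; 1608684/80077 -580740/80077 701994/80077]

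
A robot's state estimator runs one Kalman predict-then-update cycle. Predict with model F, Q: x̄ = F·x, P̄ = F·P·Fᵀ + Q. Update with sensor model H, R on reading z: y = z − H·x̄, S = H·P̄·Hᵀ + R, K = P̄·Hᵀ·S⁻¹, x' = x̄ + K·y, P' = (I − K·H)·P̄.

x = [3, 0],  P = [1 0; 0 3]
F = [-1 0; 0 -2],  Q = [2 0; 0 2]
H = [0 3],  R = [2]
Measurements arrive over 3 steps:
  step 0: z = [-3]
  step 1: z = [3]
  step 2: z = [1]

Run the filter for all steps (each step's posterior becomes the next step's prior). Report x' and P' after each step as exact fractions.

step 0: x̄ = F·x = [-3, 0]
step 0: P̄ = F·P·Fᵀ + Q = [3 0; 0 14]
step 0: y = z − H·x̄ = [-3]
step 0: S = H·P̄·Hᵀ + R = [128]
step 0: K = P̄·Hᵀ·S⁻¹ = [0; 21/64]
step 0: x' = x̄ + K·y = [-3, -63/64]
step 0: P' = (I − K·H)·P̄ = [3 0; 0 7/32]
step 1: x̄ = F·x = [3, 63/32]
step 1: P̄ = F·P·Fᵀ + Q = [5 0; 0 23/8]
step 1: y = z − H·x̄ = [-93/32]
step 1: S = H·P̄·Hᵀ + R = [223/8]
step 1: K = P̄·Hᵀ·S⁻¹ = [0; 69/223]
step 1: x' = x̄ + K·y = [3, 477/446]
step 1: P' = (I − K·H)·P̄ = [5 0; 0 46/223]
step 2: x̄ = F·x = [-3, -477/223]
step 2: P̄ = F·P·Fᵀ + Q = [7 0; 0 630/223]
step 2: y = z − H·x̄ = [1654/223]
step 2: S = H·P̄·Hᵀ + R = [6116/223]
step 2: K = P̄·Hᵀ·S⁻¹ = [0; 945/3058]
step 2: x' = x̄ + K·y = [-3, 234/1529]
step 2: P' = (I − K·H)·P̄ = [7 0; 0 315/1529]

step 0: x' = [-3, -63/64], P' = [3 0; 0 7/32]
step 1: x' = [3, 477/446], P' = [5 0; 0 46/223]
step 2: x' = [-3, 234/1529], P' = [7 0; 0 315/1529]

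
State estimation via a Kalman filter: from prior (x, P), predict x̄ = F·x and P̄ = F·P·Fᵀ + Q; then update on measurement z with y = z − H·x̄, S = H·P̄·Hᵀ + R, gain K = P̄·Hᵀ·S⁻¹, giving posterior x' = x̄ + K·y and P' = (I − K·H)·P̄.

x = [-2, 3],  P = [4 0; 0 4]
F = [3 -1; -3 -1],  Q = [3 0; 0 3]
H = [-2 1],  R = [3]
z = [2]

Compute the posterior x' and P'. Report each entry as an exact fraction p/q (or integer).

x̄ = F·x = [-9, 3]
P̄ = F·P·Fᵀ + Q = [43 -32; -32 43]
y = z − H·x̄ = [-19]
S = H·P̄·Hᵀ + R = [346]
K = P̄·Hᵀ·S⁻¹ = [-59/173; 107/346]
x' = x̄ + K·y = [-436/173, -995/346]
P' = (I − K·H)·P̄ = [477/173 777/173; 777/173 3429/346]

x' = [-436/173, -995/346]
P' = [477/173 777/173; 777/173 3429/346]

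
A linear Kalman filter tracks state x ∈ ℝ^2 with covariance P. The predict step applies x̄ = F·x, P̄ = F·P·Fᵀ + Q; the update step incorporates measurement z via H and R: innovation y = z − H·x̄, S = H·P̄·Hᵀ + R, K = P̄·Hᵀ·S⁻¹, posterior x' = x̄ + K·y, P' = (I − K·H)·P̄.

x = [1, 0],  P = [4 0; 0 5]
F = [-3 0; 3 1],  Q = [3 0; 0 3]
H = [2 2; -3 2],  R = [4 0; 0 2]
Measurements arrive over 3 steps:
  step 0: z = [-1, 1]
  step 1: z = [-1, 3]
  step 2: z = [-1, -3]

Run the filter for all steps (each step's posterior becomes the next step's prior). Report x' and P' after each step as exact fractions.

step 0: x̄ = F·x = [-3, 3]
step 0: P̄ = F·P·Fᵀ + Q = [39 -36; -36 44]
step 0: y = z − H·x̄ = [-1, -14]
step 0: S = H·P̄·Hᵀ + R = [48 14; 14 961]
step 0: K = P̄·Hᵀ·S⁻¹ = [2103/11483 -2289/11483; 3158/11483 2296/11483]
step 0: x' = x̄ + K·y = [-4506/11483, -853/11483]
step 0: P' = (I − K·H)·P̄ = [2598/11483 1608/11483; 1608/11483 4708/11483]
step 1: x̄ = F·x = [13518/11483, -14371/11483]
step 1: P̄ = F·P·Fᵀ + Q = [57831/11483 -28206/11483; -28206/11483 72187/11483]
step 1: y = z − H·x̄ = [-9777/11483, 103745/11483]
step 1: S = H·P̄·Hᵀ + R = [340356/11483 -1826/11483; -1826/11483 1170665/11483]
step 1: K = P̄·Hᵀ·S⁻¹ = [187620/1084319 -212655/1084319; 4501967/17349104 1700327/8674552]
step 1: x' = x̄ + K·y = [-804531/1084319, 5178189/17349104]
step 1: P' = (I − K·H)·P̄ = [235158/1084319 140082/1084319; 140082/1084319 3381311/8674552]
step 2: x̄ = F·x = [2413593/1084319, -33439299/17349104]
step 2: P̄ = F·P·Fᵀ + Q = [5369379/1084319 -2536668/1084319; -2536668/1084319 53060279/8674552]
step 2: y = z − H·x̄ = [-13852741/8674552, 65341875/8674552]
step 2: S = H·P̄·Hᵀ + R = [64103175/2168638 -1225597/2168638; -1225597/2168638 214926409/2168638]
step 2: K = P̄·Hᵀ·S⁻¹ = [1099020543/6352357157 -1245810639/6352357157; 3294610435/12704714314 1243359445/6352357157]
step 2: x' = x̄ + K·y = [3000499410/6352357157, -5508692582/6352357157]
step 2: P' = (I − K·H)·P̄ = [1377540690/6352357157 820500396/6352357157; 820500396/6352357157 2474110039/6352357157]

step 0: x' = [-4506/11483, -853/11483], P' = [2598/11483 1608/11483; 1608/11483 4708/11483]
step 1: x' = [-804531/1084319, 5178189/17349104], P' = [235158/1084319 140082/1084319; 140082/1084319 3381311/8674552]
step 2: x' = [3000499410/6352357157, -5508692582/6352357157], P' = [1377540690/6352357157 820500396/6352357157; 820500396/6352357157 2474110039/6352357157]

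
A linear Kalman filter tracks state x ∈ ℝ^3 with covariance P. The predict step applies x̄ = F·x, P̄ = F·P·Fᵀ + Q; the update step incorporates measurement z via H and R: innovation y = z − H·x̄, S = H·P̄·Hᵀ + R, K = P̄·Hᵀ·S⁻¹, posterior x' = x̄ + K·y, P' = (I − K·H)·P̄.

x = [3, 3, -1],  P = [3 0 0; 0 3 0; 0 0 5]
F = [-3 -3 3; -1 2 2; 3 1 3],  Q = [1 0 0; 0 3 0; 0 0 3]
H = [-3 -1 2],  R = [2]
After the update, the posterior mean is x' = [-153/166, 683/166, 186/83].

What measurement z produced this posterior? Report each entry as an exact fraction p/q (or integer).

x̄ = F·x = [-21, 1, 9]
P̄ = F·P·Fᵀ + Q = [100 21 9; 21 38 27; 9 27 78]
S = H·P̄·Hᵀ + R = [1162]
K = P̄·Hᵀ·S⁻¹ = [-303/1162; -47/1162; 51/581]
x' − x̄ = [3333/166, 517/166, -561/83] = K·y
y = (KᵀK)⁻¹·Kᵀ·(x' − x̄) = [-77]
z = y + H·x̄ = [-77] + [80] = [3]

z = [3]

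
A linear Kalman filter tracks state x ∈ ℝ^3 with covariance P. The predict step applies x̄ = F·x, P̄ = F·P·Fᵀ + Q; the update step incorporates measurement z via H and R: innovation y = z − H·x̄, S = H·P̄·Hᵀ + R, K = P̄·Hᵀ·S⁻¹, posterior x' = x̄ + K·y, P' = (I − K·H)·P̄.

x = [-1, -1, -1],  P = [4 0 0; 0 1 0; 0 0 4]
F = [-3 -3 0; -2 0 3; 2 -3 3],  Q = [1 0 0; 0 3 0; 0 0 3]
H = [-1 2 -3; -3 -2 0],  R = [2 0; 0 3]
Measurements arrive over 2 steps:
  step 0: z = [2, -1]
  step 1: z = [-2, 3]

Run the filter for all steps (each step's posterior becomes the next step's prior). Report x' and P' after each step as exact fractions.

step 0: x̄ = F·x = [6, -1, -2]
step 0: P̄ = F·P·Fᵀ + Q = [46 24 -15; 24 55 20; -15 20 64]
step 0: y = z − H·x̄ = [4, 15]
step 0: S = H·P̄·Hᵀ + R = [418 -193; -193 925]
step 0: K = P̄·Hᵀ·S⁻¹ = [7577/349401 -68677/349401; -284/8959 -1822/8959; -41920/116467 -8117/116467]
step 0: x' = x̄ + K·y = [1096559/349401, -37425/8959, -522369/116467]
step 0: P' = (I − K·H)·P̄ = [2942405/349401 -110528/8959 -1286527/116467; -110528/8959 168525/8959 149382/8959; -1286527/116467 149382/8959 1751433/116467]
step 1: x̄ = F·x = [363016/116467, -6894439/349401, 1870522/349401]
step 1: P̄ = F·P·Fᵀ + Q = [2797555/116467 -8635325/116467 3623072/116467; -8635325/116467 106421486/349401 -42777563/349401; 3623072/116467 -42777563/349401 19804757/349401]
step 1: y = z − H·x̄ = [19790690/349401, -9473531/349401]
step 1: S = H·P̄·Hᵀ + R = [1295190176/349401 -455726483/349401; -455726483/349401 191396432/349401]
step 1: K = P̄·Hᵀ·S⁻¹ = [-16102235951/115077378543 -22326694349/115077378543; 8278981217/38359126181 -7368620828/38359126181; -5435384714/38359126181 -2330397517/38359126181]
step 1: x' = x̄ + K·y = [51983422993/115077378543, -88182480661/38359126181, -39328254251/38359126181]
step 1: P' = (I − K·H)·P̄ = [188806276477/115077378543 -83239791064/38359126181 -72893394551/38359126181; -83239791064/38359126181 135912617838/38359126181 112835688102/38359126181; -72893394551/38359126181 112835688102/38359126181 103145180061/38359126181]

step 0: x' = [1096559/349401, -37425/8959, -522369/116467], P' = [2942405/349401 -110528/8959 -1286527/116467; -110528/8959 168525/8959 149382/8959; -1286527/116467 149382/8959 1751433/116467]
step 1: x' = [51983422993/115077378543, -88182480661/38359126181, -39328254251/38359126181], P' = [188806276477/115077378543 -83239791064/38359126181 -72893394551/38359126181; -83239791064/38359126181 135912617838/38359126181 112835688102/38359126181; -72893394551/38359126181 112835688102/38359126181 103145180061/38359126181]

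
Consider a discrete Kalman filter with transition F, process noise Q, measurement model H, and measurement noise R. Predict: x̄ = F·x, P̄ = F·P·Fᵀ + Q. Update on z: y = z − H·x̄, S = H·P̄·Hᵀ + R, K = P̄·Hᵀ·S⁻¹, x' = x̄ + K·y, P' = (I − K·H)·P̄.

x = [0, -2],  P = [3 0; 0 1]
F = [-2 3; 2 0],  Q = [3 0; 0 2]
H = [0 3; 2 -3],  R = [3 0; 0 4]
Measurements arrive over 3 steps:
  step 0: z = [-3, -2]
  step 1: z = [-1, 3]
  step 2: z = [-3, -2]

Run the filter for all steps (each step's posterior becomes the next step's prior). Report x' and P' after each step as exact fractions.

step 0: x' = [-138/49, -54/49], P' = [2064/1421 552/1421; 552/1421 412/1421]
step 1: x' = [265287/515029, -309833/515029], P' = [626085/515029 163506/515029; 163506/515029 137792/515029]
step 2: x' = [-371348751/163912679, -143604696/163912679], P' = [199114107/163912679 51941718/163912679; 51941718/163912679 43727680/163912679]

step 0: x̄ = F·x = [-6, 0]
step 0: P̄ = F·P·Fᵀ + Q = [24 -12; -12 14]
step 0: y = z − H·x̄ = [-3, 10]
step 0: S = H·P̄·Hᵀ + R = [129 -198; -198 370]
step 0: K = P̄·Hᵀ·S⁻¹ = [552/1421 618/1421; 412/1421 -33/1421]
step 0: x' = x̄ + K·y = [-138/49, -54/49]
step 0: P' = (I − K·H)·P̄ = [2064/1421 552/1421; 552/1421 412/1421]
step 1: x̄ = F·x = [114/49, -276/49]
step 1: P̄ = F·P·Fᵀ + Q = [9603/1421 -4944/1421; -4944/1421 11098/1421]
step 1: y = z − H·x̄ = [779/49, -909/49]
step 1: S = H·P̄·Hᵀ + R = [104145/1421 -129546/1421; -129546/1421 203306/1421]
step 1: K = P̄·Hᵀ·S⁻¹ = [163506/515029 190413/515029; 137792/515029 -21591/515029]
step 1: x' = x̄ + K·y = [265287/515029, -309833/515029]
step 1: P' = (I − K·H)·P̄ = [626085/515029 163506/515029; 163506/515029 137792/515029]
step 2: x̄ = F·x = [-1460073/515029, 530574/515029]
step 2: P̄ = F·P·Fᵀ + Q = [3327483/515029 -1523304/515029; -1523304/515029 3534398/515029]
step 2: y = z − H·x̄ = [-3136809/515029, 3481810/515029]
step 2: S = H·P̄·Hᵀ + R = [33354669/515029 -40949406/515029; -40949406/515029 65459278/515029]
step 2: K = P̄·Hᵀ·S⁻¹ = [51941718/163912679 60600765/163912679; 43727680/163912679 -6824901/163912679]
step 2: x' = x̄ + K·y = [-371348751/163912679, -143604696/163912679]
step 2: P' = (I − K·H)·P̄ = [199114107/163912679 51941718/163912679; 51941718/163912679 43727680/163912679]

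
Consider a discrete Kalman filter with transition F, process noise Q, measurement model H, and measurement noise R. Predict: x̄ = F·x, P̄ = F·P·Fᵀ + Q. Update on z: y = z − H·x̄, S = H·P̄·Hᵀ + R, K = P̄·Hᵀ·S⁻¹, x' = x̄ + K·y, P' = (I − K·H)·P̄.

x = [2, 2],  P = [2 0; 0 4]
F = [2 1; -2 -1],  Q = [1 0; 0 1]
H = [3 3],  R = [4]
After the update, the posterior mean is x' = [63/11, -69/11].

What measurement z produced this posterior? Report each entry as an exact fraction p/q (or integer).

z = [-2]

x̄ = F·x = [6, -6]
P̄ = F·P·Fᵀ + Q = [13 -12; -12 13]
S = H·P̄·Hᵀ + R = [22]
K = P̄·Hᵀ·S⁻¹ = [3/22; 3/22]
x' − x̄ = [-3/11, -3/11] = K·y
y = (KᵀK)⁻¹·Kᵀ·(x' − x̄) = [-2]
z = y + H·x̄ = [-2] + [0] = [-2]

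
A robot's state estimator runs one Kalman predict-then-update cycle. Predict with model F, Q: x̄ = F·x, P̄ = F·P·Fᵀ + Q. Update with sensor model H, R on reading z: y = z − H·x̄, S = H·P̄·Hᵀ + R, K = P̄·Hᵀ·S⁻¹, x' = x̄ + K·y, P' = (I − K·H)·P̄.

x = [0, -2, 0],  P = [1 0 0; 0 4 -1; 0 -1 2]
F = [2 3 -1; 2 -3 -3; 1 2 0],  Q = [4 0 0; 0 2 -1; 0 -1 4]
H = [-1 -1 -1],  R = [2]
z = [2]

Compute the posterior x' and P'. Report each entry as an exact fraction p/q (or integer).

x' = [-158/33, 604/99, -332/99]
P' = [172/11 -760/33 284/33; -760/33 4133/99 -1843/99; 284/33 -1843/99 1055/99]

x̄ = F·x = [-6, 6, -4]
P̄ = F·P·Fᵀ + Q = [52 -20 28; -20 42 -17; 28 -17 21]
y = z − H·x̄ = [-2]
S = H·P̄·Hᵀ + R = [99]
K = P̄·Hᵀ·S⁻¹ = [-20/33; -5/99; -32/99]
x' = x̄ + K·y = [-158/33, 604/99, -332/99]
P' = (I − K·H)·P̄ = [172/11 -760/33 284/33; -760/33 4133/99 -1843/99; 284/33 -1843/99 1055/99]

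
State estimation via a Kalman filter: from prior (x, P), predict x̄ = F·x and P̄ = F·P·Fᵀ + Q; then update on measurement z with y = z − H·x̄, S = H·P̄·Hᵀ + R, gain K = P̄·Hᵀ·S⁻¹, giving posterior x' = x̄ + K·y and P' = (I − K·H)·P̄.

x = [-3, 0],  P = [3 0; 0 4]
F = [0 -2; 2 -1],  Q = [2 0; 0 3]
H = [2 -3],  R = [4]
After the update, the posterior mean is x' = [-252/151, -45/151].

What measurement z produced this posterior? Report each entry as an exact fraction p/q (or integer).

x̄ = F·x = [0, -6]
P̄ = F·P·Fᵀ + Q = [18 8; 8 19]
S = H·P̄·Hᵀ + R = [151]
K = P̄·Hᵀ·S⁻¹ = [12/151; -41/151]
x' − x̄ = [-252/151, 861/151] = K·y
y = (KᵀK)⁻¹·Kᵀ·(x' − x̄) = [-21]
z = y + H·x̄ = [-21] + [18] = [-3]

z = [-3]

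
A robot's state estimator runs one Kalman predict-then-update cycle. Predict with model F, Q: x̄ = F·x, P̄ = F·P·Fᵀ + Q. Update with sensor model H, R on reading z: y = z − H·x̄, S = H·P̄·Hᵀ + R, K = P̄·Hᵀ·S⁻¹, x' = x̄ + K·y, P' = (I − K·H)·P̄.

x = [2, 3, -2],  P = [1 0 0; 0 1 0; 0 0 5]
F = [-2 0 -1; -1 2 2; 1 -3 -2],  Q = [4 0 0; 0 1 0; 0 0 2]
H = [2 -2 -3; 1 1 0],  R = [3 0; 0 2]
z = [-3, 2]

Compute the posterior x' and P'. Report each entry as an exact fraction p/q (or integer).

x̄ = F·x = [-2, 0, -3]
P̄ = F·P·Fᵀ + Q = [13 -8 8; -8 26 -27; 8 -27 32]
y = z − H·x̄ = [-8, 4]
S = H·P̄·Hᵀ + R = [91 31; 31 25]
K = P̄·Hᵀ·S⁻¹ = [295/1314 -103/1314; -233/1314 1235/1314; -61/1314 -923/1314]
x' = x̄ + K·y = [-300/73, 378/73, -397/73]
P' = (I − K·H)·P̄ = [12287/1314 -12493/1314 16225/1314; -12493/1314 14963/1314 -18071/1314; 16225/1314 -18071/1314 22925/1314]

x' = [-300/73, 378/73, -397/73]
P' = [12287/1314 -12493/1314 16225/1314; -12493/1314 14963/1314 -18071/1314; 16225/1314 -18071/1314 22925/1314]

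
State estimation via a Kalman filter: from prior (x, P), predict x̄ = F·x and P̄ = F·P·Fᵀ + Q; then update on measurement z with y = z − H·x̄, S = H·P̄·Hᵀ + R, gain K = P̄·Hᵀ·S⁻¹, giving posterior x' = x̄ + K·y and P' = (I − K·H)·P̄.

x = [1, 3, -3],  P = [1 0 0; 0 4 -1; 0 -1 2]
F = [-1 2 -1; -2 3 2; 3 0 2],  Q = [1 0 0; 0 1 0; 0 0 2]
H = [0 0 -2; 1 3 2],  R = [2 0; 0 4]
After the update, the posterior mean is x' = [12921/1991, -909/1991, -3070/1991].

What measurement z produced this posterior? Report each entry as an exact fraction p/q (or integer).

z = [3, 2]

x̄ = F·x = [8, 1, -3]
P̄ = F·P·Fᵀ + Q = [24 21 -11; 21 37 -4; -11 -4 19]
S = H·P̄·Hᵀ + R = [78 -30; -30 471]
K = P̄·Hᵀ·S⁻¹ = [684/1991 955/5973; 416/1991 1652/5973; -2908/5973 5/5973]
x' − x̄ = [-3007/1991, -2900/1991, 2903/1991] = K·y
y = (KᵀK)⁻¹·Kᵀ·(x' − x̄) = [-3, -3]
z = y + H·x̄ = [-3, -3] + [6, 5] = [3, 2]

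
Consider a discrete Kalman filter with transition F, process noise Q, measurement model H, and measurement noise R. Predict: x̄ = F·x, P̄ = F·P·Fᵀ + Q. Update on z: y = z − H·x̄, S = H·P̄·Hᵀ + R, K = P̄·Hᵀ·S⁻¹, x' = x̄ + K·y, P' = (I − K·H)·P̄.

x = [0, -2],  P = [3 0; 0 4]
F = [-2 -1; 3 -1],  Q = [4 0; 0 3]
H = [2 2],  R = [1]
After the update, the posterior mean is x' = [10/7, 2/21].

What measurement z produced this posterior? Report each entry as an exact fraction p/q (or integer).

z = [3]

x̄ = F·x = [2, 2]
P̄ = F·P·Fᵀ + Q = [20 -14; -14 34]
S = H·P̄·Hᵀ + R = [105]
K = P̄·Hᵀ·S⁻¹ = [4/35; 8/21]
x' − x̄ = [-4/7, -40/21] = K·y
y = (KᵀK)⁻¹·Kᵀ·(x' − x̄) = [-5]
z = y + H·x̄ = [-5] + [8] = [3]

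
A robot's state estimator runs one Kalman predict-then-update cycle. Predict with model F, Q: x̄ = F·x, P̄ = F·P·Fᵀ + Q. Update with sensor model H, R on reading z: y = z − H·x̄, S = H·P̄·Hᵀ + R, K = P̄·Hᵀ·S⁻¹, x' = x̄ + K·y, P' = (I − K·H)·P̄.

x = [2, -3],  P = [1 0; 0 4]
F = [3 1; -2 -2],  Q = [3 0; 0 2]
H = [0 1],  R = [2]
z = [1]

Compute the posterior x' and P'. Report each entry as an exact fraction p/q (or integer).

x' = [43/12, 13/12]
P' = [47/6 -7/6; -7/6 11/6]

x̄ = F·x = [3, 2]
P̄ = F·P·Fᵀ + Q = [16 -14; -14 22]
y = z − H·x̄ = [-1]
S = H·P̄·Hᵀ + R = [24]
K = P̄·Hᵀ·S⁻¹ = [-7/12; 11/12]
x' = x̄ + K·y = [43/12, 13/12]
P' = (I − K·H)·P̄ = [47/6 -7/6; -7/6 11/6]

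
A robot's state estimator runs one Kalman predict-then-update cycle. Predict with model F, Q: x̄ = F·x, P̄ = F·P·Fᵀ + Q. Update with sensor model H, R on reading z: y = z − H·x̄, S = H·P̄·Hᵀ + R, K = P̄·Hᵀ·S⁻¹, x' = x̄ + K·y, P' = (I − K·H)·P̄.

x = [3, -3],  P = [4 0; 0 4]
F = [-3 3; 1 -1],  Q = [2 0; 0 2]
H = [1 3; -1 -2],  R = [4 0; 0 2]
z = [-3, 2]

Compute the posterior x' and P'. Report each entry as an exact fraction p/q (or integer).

x' = [-439/71, 114/71]
P' = [1542/71 -622/71; -622/71 266/71]

x̄ = F·x = [-18, 6]
P̄ = F·P·Fᵀ + Q = [74 -24; -24 10]
y = z − H·x̄ = [-3, -4]
S = H·P̄·Hᵀ + R = [24 -14; -14 20]
K = P̄·Hᵀ·S⁻¹ = [-81/71 -149/71; 44/71 45/71]
x' = x̄ + K·y = [-439/71, 114/71]
P' = (I − K·H)·P̄ = [1542/71 -622/71; -622/71 266/71]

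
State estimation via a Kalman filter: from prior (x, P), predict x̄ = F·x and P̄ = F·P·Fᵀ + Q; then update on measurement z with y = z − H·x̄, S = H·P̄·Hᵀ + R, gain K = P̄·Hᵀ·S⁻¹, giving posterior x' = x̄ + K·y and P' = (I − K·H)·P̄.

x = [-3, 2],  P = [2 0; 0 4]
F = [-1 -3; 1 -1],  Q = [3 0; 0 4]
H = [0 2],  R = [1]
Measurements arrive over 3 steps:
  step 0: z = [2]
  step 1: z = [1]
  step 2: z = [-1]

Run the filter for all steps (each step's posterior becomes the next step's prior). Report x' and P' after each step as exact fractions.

step 0: x̄ = F·x = [-3, -5]
step 0: P̄ = F·P·Fᵀ + Q = [41 10; 10 10]
step 0: y = z − H·x̄ = [12]
step 0: S = H·P̄·Hᵀ + R = [41]
step 0: K = P̄·Hᵀ·S⁻¹ = [20/41; 20/41]
step 0: x' = x̄ + K·y = [117/41, 35/41]
step 0: P' = (I − K·H)·P̄ = [1281/41 10/41; 10/41 10/41]
step 1: x̄ = F·x = [-222/41, 2]
step 1: P̄ = F·P·Fᵀ + Q = [1554/41 -31; -31 35]
step 1: y = z − H·x̄ = [-3]
step 1: S = H·P̄·Hᵀ + R = [141]
step 1: K = P̄·Hᵀ·S⁻¹ = [-62/141; 70/141]
step 1: x' = x̄ + K·y = [-7892/1927, 24/47]
step 1: P' = (I − K·H)·P̄ = [61510/5781 -31/141; -31/141 35/141]
step 2: x̄ = F·x = [4940/1927, -8876/1927]
step 2: P̄ = F·P·Fᵀ + Q = [84142/5781 -18221/1927; -18221/1927 29537/1927]
step 2: y = z − H·x̄ = [15825/1927]
step 2: S = H·P̄·Hᵀ + R = [120075/1927]
step 2: K = P̄·Hᵀ·S⁻¹ = [-36442/120075; 59074/120075]
step 2: x' = x̄ + K·y = [114/1601, -906/1601]
step 2: P' = (I − K·H)·P̄ = [1058518/120075 -18221/120075; -18221/120075 29537/120075]

step 0: x' = [117/41, 35/41], P' = [1281/41 10/41; 10/41 10/41]
step 1: x' = [-7892/1927, 24/47], P' = [61510/5781 -31/141; -31/141 35/141]
step 2: x' = [114/1601, -906/1601], P' = [1058518/120075 -18221/120075; -18221/120075 29537/120075]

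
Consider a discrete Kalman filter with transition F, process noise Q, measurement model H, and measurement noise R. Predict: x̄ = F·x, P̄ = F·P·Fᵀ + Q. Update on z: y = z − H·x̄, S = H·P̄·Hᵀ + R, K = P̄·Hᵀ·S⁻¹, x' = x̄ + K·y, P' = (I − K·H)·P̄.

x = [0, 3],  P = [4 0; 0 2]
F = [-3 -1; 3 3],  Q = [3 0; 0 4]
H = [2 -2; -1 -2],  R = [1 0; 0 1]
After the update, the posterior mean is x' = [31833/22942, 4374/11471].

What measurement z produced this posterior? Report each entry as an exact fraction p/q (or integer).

z = [2, -2]

x̄ = F·x = [-3, 9]
P̄ = F·P·Fᵀ + Q = [41 -42; -42 58]
S = H·P̄·Hᵀ + R = [733 234; 234 106]
K = P̄·Hᵀ·S⁻¹ = [3767/11471 -7325/22942; -1942/11471 -3721/11471]
x' − x̄ = [100659/22942, -98865/11471] = K·y
y = (KᵀK)⁻¹·Kᵀ·(x' − x̄) = [26, 13]
z = y + H·x̄ = [26, 13] + [-24, -15] = [2, -2]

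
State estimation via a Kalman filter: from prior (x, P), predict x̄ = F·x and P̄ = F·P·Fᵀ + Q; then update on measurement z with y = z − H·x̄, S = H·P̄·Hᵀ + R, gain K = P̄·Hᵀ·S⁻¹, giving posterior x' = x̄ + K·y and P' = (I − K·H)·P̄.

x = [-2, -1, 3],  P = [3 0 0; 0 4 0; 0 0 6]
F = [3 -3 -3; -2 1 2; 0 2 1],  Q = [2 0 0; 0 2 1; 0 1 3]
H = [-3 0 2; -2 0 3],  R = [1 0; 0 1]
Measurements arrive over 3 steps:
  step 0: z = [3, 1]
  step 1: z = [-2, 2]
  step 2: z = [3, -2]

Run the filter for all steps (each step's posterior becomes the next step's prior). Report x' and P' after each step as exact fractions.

step 0: x̄ = F·x = [-12, 9, 1]
step 0: P̄ = F·P·Fᵀ + Q = [119 -66 -42; -66 42 21; -42 21 25]
step 0: y = z − H·x̄ = [-35, -26]
step 0: S = H·P̄·Hᵀ + R = [1676 1410; 1410 1206]
step 0: K = P̄·Hᵀ·S⁻¹ = [-3101/5526 5873/16578; 805/1842 -965/2763; -221/614 509/921]
step 0: x' = x̄ + K·y = [-26029/16578, 15389/5526, -1421/1842]
step 0: P' = (I − K·H)·P̄ = [7931/16578 -2221/5526 805/1842; -2221/5526 4807/921 -118/307; 805/1842 -118/307 146/307]
step 1: x̄ = F·x = [-59407/5526, 72647/16578, 26515/5526]
step 1: P̄ = F·P·Fᵀ + Q = [92117/1842 -90049/5526 -55967/1842; -90049/5526 63073/8289 30950/2763; -55967/1842 30950/2763 21013/921]
step 1: y = z − H·x̄ = [-242303/5526, -187307/5526]
step 1: S = H·P̄·Hᵀ + R = [1670603/1842 1532429/1842; 1532429/1842 710074/921]
step 1: K = P̄·Hᵀ·S⁻¹ = [-12812465/26237643 7319660/26237643; -132274/8745881 2680937/26237643; -7520024/26237643 12511919/26237643]
step 1: x' = x̄ + K·y = [31627849/26237643, 41504689/26237643, 31531934/26237643]
step 1: P' = (I − K·H)·P̄ = [10615343/26237643 1310468/26237643 9516782/26237643; 1310468/26237643 16823703/8745881 589097/8745881; 9516782/26237643 589097/8745881 10515161/26237643]
step 2: x̄ = F·x = [-41408774/8745881, 13770953/8745881, 114541312/26237643]
step 2: P̄ = F·P·Fᵀ + Q = [177936847/8745881 -56035458/8745881 -104621534/8745881; -56035458/8745881 113161447/26237643 132771202/26237643; -104621534/8745881 132771202/26237643 298181690/26237643]
step 2: y = z − H·x̄ = [-523048661/26237643, -214850622/8745881]
step 2: S = H·P̄·Hᵀ + R = [9789634496/26237643 3024064404/8745881; 3024064404/8745881 2870496747/8745881]
step 2: K = P̄·Hᵀ·S⁻¹ = [-4101024873/8463888016 5277706783/19043748036; -72224443/4231944008 983377313/9521874018; -1199004713/4231944008 1508430721/3173958006]
step 2: x' = x̄ + K·y = [-47827492307/25391664048, -2633431371/4231944008, -7031076913/4231944008]
step 2: P' = (I − K·H)·P̄ = [30589865167/76174992144 1963415693/38087496072 4571697637/12695832024; 1963415693/38087496072 36611431483/19043748036 436685591/6347916012; 4571697637/12695832024 436685591/6347916012 843173231/2115972004]

step 0: x' = [-26029/16578, 15389/5526, -1421/1842], P' = [7931/16578 -2221/5526 805/1842; -2221/5526 4807/921 -118/307; 805/1842 -118/307 146/307]
step 1: x' = [31627849/26237643, 41504689/26237643, 31531934/26237643], P' = [10615343/26237643 1310468/26237643 9516782/26237643; 1310468/26237643 16823703/8745881 589097/8745881; 9516782/26237643 589097/8745881 10515161/26237643]
step 2: x' = [-47827492307/25391664048, -2633431371/4231944008, -7031076913/4231944008], P' = [30589865167/76174992144 1963415693/38087496072 4571697637/12695832024; 1963415693/38087496072 36611431483/19043748036 436685591/6347916012; 4571697637/12695832024 436685591/6347916012 843173231/2115972004]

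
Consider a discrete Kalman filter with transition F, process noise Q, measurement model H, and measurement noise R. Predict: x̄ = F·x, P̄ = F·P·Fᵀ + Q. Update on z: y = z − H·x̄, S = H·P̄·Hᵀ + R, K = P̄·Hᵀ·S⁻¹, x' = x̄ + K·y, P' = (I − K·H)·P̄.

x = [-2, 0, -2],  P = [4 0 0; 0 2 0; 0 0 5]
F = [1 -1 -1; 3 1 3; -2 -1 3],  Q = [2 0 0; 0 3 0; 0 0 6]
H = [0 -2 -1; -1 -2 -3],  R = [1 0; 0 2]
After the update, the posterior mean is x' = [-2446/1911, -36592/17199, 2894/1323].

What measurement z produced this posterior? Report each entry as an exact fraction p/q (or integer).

x̄ = F·x = [0, -12, -2]
P̄ = F·P·Fᵀ + Q = [13 -5 -21; -5 86 19; -21 19 69]
S = H·P̄·Hᵀ + R = [490 672; 672 1062]
K = P̄·Hᵀ·S⁻¹ = [-137/1274 34/273; -8719/11466 664/2457; 473/882 -104/189]
x' − x̄ = [-2446/1911, 169796/17199, 5540/1323] = K·y
y = (KᵀK)⁻¹·Kᵀ·(x' − x̄) = [-24, -31]
z = y + H·x̄ = [-24, -31] + [26, 30] = [2, -1]

z = [2, -1]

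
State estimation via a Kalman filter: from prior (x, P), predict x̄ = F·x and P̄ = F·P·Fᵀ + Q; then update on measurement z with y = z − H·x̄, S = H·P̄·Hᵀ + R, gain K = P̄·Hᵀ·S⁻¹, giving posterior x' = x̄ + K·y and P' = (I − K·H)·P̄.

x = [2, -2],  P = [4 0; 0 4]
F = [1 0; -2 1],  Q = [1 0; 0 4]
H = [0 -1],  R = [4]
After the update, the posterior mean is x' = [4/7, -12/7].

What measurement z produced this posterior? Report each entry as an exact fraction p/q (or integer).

z = [1]

x̄ = F·x = [2, -6]
P̄ = F·P·Fᵀ + Q = [5 -8; -8 24]
S = H·P̄·Hᵀ + R = [28]
K = P̄·Hᵀ·S⁻¹ = [2/7; -6/7]
x' − x̄ = [-10/7, 30/7] = K·y
y = (KᵀK)⁻¹·Kᵀ·(x' − x̄) = [-5]
z = y + H·x̄ = [-5] + [6] = [1]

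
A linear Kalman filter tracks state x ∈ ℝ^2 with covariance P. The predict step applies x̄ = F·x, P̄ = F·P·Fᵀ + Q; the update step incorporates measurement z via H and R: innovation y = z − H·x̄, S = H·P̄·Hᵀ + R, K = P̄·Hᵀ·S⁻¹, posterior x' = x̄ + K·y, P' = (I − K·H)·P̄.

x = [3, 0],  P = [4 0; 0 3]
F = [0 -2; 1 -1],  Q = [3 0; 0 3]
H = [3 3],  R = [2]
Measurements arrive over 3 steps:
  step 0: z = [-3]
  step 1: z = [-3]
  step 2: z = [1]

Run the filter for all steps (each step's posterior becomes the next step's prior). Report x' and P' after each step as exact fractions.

step 0: x' = [-756/335, 429/335], P' = [1056/335 -1014/335; -1014/335 1046/335]
step 1: x' = [-1236/83873, -84345/83873], P' = [270199/167746 -251581/167746; -251581/167746 270091/167746]
step 2: x' = [4001427/5911039, -1919160/5911039], P' = [38088115/23644156 -35461169/23644156; -35461169/23644156 38051203/23644156]

step 0: x̄ = F·x = [0, 3]
step 0: P̄ = F·P·Fᵀ + Q = [15 6; 6 10]
step 0: y = z − H·x̄ = [-12]
step 0: S = H·P̄·Hᵀ + R = [335]
step 0: K = P̄·Hᵀ·S⁻¹ = [63/335; 48/335]
step 0: x' = x̄ + K·y = [-756/335, 429/335]
step 0: P' = (I − K·H)·P̄ = [1056/335 -1014/335; -1014/335 1046/335]
step 1: x̄ = F·x = [-858/335, -237/67]
step 1: P̄ = F·P·Fᵀ + Q = [5189/335 824/67; 824/67 1027/67]
step 1: y = z − H·x̄ = [5124/335]
step 1: S = H·P̄·Hᵀ + R = [167746/335]
step 1: K = P̄·Hᵀ·S⁻¹ = [27927/167746; 27765/167746]
step 1: x' = x̄ + K·y = [-1236/83873, -84345/83873]
step 1: P' = (I − K·H)·P̄ = [270199/167746 -251581/167746; -251581/167746 270091/167746]
step 2: x̄ = F·x = [168690/83873, 83109/83873]
step 2: P̄ = F·P·Fᵀ + Q = [791801/83873 521672/83873; 521672/83873 773345/83873]
step 2: y = z − H·x̄ = [-671524/83873]
step 2: S = H·P̄·Hᵀ + R = [23644156/83873]
step 2: K = P̄·Hᵀ·S⁻¹ = [3940419/23644156; 3885051/23644156]
step 2: x' = x̄ + K·y = [4001427/5911039, -1919160/5911039]
step 2: P' = (I − K·H)·P̄ = [38088115/23644156 -35461169/23644156; -35461169/23644156 38051203/23644156]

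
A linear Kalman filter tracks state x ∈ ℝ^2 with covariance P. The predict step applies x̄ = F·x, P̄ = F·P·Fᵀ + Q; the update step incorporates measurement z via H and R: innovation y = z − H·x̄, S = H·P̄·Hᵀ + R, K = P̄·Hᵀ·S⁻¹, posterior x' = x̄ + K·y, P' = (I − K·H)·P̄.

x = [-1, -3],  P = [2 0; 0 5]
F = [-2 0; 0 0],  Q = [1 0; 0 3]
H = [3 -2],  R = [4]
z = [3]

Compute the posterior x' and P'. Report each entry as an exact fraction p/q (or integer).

x̄ = F·x = [2, 0]
P̄ = F·P·Fᵀ + Q = [9 0; 0 3]
y = z − H·x̄ = [-3]
S = H·P̄·Hᵀ + R = [97]
K = P̄·Hᵀ·S⁻¹ = [27/97; -6/97]
x' = x̄ + K·y = [113/97, 18/97]
P' = (I − K·H)·P̄ = [144/97 162/97; 162/97 255/97]

x' = [113/97, 18/97]
P' = [144/97 162/97; 162/97 255/97]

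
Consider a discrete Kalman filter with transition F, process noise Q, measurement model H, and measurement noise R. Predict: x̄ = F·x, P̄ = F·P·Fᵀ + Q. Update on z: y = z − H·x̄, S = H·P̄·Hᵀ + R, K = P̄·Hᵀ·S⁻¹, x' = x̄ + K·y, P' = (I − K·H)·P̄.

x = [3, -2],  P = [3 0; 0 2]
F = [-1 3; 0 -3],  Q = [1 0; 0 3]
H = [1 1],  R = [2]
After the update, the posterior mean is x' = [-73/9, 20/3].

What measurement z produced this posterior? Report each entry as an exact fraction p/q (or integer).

z = [-1]

x̄ = F·x = [-9, 6]
P̄ = F·P·Fᵀ + Q = [22 -18; -18 21]
S = H·P̄·Hᵀ + R = [9]
K = P̄·Hᵀ·S⁻¹ = [4/9; 1/3]
x' − x̄ = [8/9, 2/3] = K·y
y = (KᵀK)⁻¹·Kᵀ·(x' − x̄) = [2]
z = y + H·x̄ = [2] + [-3] = [-1]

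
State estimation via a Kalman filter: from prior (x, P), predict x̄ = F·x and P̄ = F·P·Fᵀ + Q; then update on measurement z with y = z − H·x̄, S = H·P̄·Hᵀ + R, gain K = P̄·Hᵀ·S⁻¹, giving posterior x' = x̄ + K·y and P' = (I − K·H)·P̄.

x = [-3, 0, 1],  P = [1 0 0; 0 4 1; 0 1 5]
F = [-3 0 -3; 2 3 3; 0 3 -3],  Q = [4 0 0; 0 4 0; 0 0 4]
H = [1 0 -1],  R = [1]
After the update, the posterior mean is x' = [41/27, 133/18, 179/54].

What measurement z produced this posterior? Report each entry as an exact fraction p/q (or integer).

x̄ = F·x = [6, -3, -3]
P̄ = F·P·Fᵀ + Q = [58 -60 36; -60 107 -9; 36 -9 67]
S = H·P̄·Hᵀ + R = [54]
K = P̄·Hᵀ·S⁻¹ = [11/27; -17/18; -31/54]
x' − x̄ = [-121/27, 187/18, 341/54] = K·y
y = (KᵀK)⁻¹·Kᵀ·(x' − x̄) = [-11]
z = y + H·x̄ = [-11] + [9] = [-2]

z = [-2]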